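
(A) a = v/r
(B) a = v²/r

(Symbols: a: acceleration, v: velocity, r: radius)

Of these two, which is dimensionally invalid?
(A)

(A) a = v/r: LHS [L T^-2], RHS [T^-1] ✗
(B) a = v²/r: LHS [L T^-2], RHS [L T^-2] ✓

Expression (A) a = v/r is dimensionally incorrect.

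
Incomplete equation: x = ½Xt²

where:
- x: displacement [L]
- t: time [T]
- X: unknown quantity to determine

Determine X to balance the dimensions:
X = a (acceleration), dimensions [L T^-2]

x has dimensions [L]; the rest of the RHS (½ t²) has dimensions [T^2].
So X must have dimensions [L T^-2] — X = a (acceleration).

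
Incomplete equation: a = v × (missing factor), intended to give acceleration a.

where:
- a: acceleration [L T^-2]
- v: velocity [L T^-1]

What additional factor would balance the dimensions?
1/t (inverse time), dimensions [T^-1]

a has dimensions [L T^-2] and v has dimensions [L T^-1].
The missing factor must have dimensions [L T^-2] / [L T^-1] = [T^-1], i.e. inverse time (1/t).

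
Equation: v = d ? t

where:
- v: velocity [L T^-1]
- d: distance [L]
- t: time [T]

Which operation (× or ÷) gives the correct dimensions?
division (÷): v = d ÷ t

v [L T^-1]; d [L]; t [T].
d × t → [L T] ✗
d ÷ t → [L T^-1] ✓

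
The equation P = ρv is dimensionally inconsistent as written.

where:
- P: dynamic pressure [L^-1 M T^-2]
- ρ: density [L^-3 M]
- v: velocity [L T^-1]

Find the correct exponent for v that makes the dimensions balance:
The exponent of v should be 2: P = ρv^2

The LHS P has dimensions [L^-1 M T^-2]; v has dimensions [L T^-1].
As written, the RHS ρv (exponent 1 on v) has dimensions [L^-2 M T^-1], which does not match.
With exponent 2, the RHS ρv^2 has dimensions [L^-1 M T^-2], matching the LHS.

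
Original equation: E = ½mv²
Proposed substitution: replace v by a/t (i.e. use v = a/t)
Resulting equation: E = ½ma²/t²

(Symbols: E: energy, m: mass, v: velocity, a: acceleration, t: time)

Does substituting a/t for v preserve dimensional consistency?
No

[v] = [L T^-1] and [a/t] = [L T^-3]. These differ, so the substitution replaces a quantity by one of different dimensions and the result E = ½ma²/t² has LHS [L^2 M T^-2] vs RHS [L^2 M T^-6] — inconsistent.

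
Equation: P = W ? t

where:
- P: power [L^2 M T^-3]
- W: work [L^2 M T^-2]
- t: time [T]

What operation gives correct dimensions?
division (÷): P = W ÷ t

P [L^2 M T^-3]; W [L^2 M T^-2]; t [T].
W × t → [L^2 M T^-1] ✗
W ÷ t → [L^2 M T^-3] ✓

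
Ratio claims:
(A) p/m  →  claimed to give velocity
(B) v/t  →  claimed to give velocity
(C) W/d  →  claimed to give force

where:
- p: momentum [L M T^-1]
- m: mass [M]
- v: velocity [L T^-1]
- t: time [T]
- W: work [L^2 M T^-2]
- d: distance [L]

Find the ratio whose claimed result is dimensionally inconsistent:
(B) v/t does not give velocity

(A) p/m: [L T^-1] = velocity [L T^-1] ✓
(B) v/t: [L T^-2] ≠ velocity [L T^-1] ✗
(C) W/d: [L M T^-2] = force [L M T^-2] ✓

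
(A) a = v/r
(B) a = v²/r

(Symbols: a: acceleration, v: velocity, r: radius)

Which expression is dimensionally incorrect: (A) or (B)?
(A)

(A) a = v/r: LHS [L T^-2], RHS [T^-1] ✗
(B) a = v²/r: LHS [L T^-2], RHS [L T^-2] ✓

Expression (A) a = v/r is dimensionally incorrect.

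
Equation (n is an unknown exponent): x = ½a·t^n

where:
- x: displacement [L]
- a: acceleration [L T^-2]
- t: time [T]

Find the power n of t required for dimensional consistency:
n = 2

x has dimensions [L]; t has dimensions [T].
The rest of the RHS has dimensions [L T^-2], so t^n must supply [T^2].
With n = 2: ½a·t^2 has dimensions [L], matching the LHS ✓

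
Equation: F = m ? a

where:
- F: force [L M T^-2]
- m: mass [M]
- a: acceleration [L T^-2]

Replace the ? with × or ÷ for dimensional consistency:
multiplication (×): F = m × a

F [L M T^-2]; m [M]; a [L T^-2].
m × a → [L M T^-2] ✓
m ÷ a → [L^-1 M T^2] ✗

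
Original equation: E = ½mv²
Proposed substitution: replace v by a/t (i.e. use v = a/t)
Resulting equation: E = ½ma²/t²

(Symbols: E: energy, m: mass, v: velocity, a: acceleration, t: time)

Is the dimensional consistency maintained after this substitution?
No

[v] = [L T^-1] and [a/t] = [L T^-3]. These differ, so the substitution replaces a quantity by one of different dimensions and the result E = ½ma²/t² has LHS [L^2 M T^-2] vs RHS [L^2 M T^-6] — inconsistent.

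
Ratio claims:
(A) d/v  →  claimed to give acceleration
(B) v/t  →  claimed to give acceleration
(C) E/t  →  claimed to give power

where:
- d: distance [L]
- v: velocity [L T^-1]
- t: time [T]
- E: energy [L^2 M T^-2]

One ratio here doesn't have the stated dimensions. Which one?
(A) d/v does not give acceleration

(A) d/v: [T] ≠ acceleration [L T^-2] ✗
(B) v/t: [L T^-2] = acceleration [L T^-2] ✓
(C) E/t: [L^2 M T^-3] = power [L^2 M T^-3] ✓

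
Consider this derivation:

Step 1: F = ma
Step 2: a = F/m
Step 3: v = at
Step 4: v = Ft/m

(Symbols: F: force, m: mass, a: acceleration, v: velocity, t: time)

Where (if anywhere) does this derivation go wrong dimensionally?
No step introduces an error — all steps are dimensionally consistent.

Step 1: F = ma → LHS [L M T^-2], RHS [L M T^-2] ✓
Step 2: a = F/m → LHS [L T^-2], RHS [L T^-2] ✓
Step 3: v = at → LHS [L T^-1], RHS [L T^-1] ✓
Step 4: v = Ft/m → LHS [L T^-1], RHS [L T^-1] ✓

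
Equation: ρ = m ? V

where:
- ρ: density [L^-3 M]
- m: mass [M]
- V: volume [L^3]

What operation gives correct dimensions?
division (÷): ρ = m ÷ V

ρ [L^-3 M]; m [M]; V [L^3].
m × V → [L^3 M] ✗
m ÷ V → [L^-3 M] ✓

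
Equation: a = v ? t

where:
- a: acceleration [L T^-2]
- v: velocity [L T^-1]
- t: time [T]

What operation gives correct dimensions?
division (÷): a = v ÷ t

a [L T^-2]; v [L T^-1]; t [T].
v × t → [L] ✗
v ÷ t → [L T^-2] ✓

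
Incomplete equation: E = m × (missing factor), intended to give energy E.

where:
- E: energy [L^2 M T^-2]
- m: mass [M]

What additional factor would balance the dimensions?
v² (velocity squared), dimensions [L^2 T^-2]

E has dimensions [L^2 M T^-2] and m has dimensions [M].
The missing factor must have dimensions [L^2 M T^-2] / [M] = [L^2 T^-2], i.e. velocity squared (v²).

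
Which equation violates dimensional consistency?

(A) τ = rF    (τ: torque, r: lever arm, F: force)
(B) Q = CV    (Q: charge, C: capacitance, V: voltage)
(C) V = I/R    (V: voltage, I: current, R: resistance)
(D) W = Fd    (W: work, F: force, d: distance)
(C) V = I/R

The equation (C) V = I/R is dimensionally incorrect.

LHS (V): [I^-1 L^2 M T^-3]
RHS (I/R): [I^3 L^-2 M^-1 T^3] ✗

The dimensions do not match. The other three equations balance.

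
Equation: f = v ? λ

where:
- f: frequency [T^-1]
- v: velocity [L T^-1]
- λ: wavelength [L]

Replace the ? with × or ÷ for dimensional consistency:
division (÷): f = v ÷ λ

f [T^-1]; v [L T^-1]; λ [L].
v × λ → [L^2 T^-1] ✗
v ÷ λ → [T^-1] ✓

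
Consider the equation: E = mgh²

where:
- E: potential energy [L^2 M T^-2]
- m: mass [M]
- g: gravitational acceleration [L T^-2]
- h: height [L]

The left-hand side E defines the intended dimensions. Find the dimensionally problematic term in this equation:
The right-hand side term mgh²

E has dimensions [L^2 M T^-2], but mgh² has dimensions [L^3 M T^-2], so the term mgh² is dimensionally wrong for E.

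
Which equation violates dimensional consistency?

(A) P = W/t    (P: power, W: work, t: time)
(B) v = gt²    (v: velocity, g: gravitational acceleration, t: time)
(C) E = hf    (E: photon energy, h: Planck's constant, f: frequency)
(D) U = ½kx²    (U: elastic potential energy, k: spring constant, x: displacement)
(B) v = gt²

The equation (B) v = gt² is dimensionally incorrect.

LHS (v): [L T^-1]
RHS (gt²): [L] ✗

The dimensions do not match. The other three equations balance.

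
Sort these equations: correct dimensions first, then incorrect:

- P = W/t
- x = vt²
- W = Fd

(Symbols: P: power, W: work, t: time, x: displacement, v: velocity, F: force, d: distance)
Dimensionally correct: P = W/t, W = Fd
Dimensionally incorrect: x = vt²
Ordered (correct first, then incorrect): P = W/t, W = Fd, x = vt²

- P = W/t: LHS [L^2 M T^-3], RHS [L^2 M T^-3] → correct ✓
- x = vt²: LHS [L], RHS [L T] → incorrect ✗
- W = Fd: LHS [L^2 M T^-2], RHS [L^2 M T^-2] → correct ✓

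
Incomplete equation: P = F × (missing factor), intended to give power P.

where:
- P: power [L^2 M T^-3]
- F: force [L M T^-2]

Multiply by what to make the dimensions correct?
v (velocity), dimensions [L T^-1]

P has dimensions [L^2 M T^-3] and F has dimensions [L M T^-2].
The missing factor must have dimensions [L^2 M T^-3] / [L M T^-2] = [L T^-1], i.e. velocity (v).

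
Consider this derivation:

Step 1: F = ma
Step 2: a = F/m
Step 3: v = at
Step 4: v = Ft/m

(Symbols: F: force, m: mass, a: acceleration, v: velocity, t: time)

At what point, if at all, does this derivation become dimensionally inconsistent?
No step introduces an error — all steps are dimensionally consistent.

Step 1: F = ma → LHS [L M T^-2], RHS [L M T^-2] ✓
Step 2: a = F/m → LHS [L T^-2], RHS [L T^-2] ✓
Step 3: v = at → LHS [L T^-1], RHS [L T^-1] ✓
Step 4: v = Ft/m → LHS [L T^-1], RHS [L T^-1] ✓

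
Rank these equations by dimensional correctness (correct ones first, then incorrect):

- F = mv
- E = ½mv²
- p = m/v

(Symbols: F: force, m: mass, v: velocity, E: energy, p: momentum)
Dimensionally correct: E = ½mv²
Dimensionally incorrect: F = mv, p = m/v
Ordered (correct first, then incorrect): E = ½mv², F = mv, p = m/v

- F = mv: LHS [L M T^-2], RHS [L M T^-1] → incorrect ✗
- E = ½mv²: LHS [L^2 M T^-2], RHS [L^2 M T^-2] → correct ✓
- p = m/v: LHS [L M T^-1], RHS [L^-1 M T] → incorrect ✗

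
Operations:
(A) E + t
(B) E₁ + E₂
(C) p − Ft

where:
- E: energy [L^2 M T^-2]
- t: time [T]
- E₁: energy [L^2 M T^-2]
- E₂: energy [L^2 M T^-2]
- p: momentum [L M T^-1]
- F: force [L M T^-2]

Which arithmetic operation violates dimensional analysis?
(A) E + t

(A) E + t: E [L^2 M T^-2] and t [T] — different dimensions cannot be added/subtracted ✗
(B) E₁ + E₂: E₁ [L^2 M T^-2] and E₂ [L^2 M T^-2] — same dimensions ✓
(C) p − Ft: p [L M T^-1] and Ft [L M T^-1] — same dimensions ✓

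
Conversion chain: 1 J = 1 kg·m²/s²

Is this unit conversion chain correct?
The chain is correct (no errors).

Correct: Joule is defined as kg·m²/s²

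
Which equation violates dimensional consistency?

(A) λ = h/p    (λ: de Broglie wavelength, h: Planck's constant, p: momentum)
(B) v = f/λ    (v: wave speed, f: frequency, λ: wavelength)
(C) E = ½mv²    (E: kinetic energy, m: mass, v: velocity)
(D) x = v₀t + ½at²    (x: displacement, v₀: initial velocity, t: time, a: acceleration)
(B) v = f/λ

The equation (B) v = f/λ is dimensionally incorrect.

LHS (v): [L T^-1]
RHS (f/λ): [L^-1 T^-1] ✗

The dimensions do not match. The other three equations balance.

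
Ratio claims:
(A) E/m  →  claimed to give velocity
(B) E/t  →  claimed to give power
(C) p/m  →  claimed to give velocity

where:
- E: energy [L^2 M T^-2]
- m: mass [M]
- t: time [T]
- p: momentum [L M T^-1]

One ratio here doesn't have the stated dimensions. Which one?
(A) E/m does not give velocity

(A) E/m: [L^2 T^-2] ≠ velocity [L T^-1] ✗
(B) E/t: [L^2 M T^-3] = power [L^2 M T^-3] ✓
(C) p/m: [L T^-1] = velocity [L T^-1] ✓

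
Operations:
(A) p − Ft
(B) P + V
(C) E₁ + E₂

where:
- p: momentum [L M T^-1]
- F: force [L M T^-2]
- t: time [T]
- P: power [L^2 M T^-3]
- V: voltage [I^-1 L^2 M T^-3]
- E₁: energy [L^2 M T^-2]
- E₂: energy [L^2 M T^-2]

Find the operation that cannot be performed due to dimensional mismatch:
(B) P + V

(A) p − Ft: p [L M T^-1] and Ft [L M T^-1] — same dimensions ✓
(B) P + V: P [L^2 M T^-3] and V [I^-1 L^2 M T^-3] — different dimensions cannot be added/subtracted ✗
(C) E₁ + E₂: E₁ [L^2 M T^-2] and E₂ [L^2 M T^-2] — same dimensions ✓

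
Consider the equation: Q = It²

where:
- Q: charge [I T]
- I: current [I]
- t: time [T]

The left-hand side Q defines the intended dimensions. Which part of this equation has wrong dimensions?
The right-hand side term It²

Q has dimensions [I T], but It² has dimensions [I T^2], so the term It² is dimensionally wrong for Q.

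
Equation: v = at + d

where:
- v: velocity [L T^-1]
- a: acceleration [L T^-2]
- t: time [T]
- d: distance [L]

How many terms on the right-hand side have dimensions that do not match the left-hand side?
1

LHS v: [L T^-1]
- at: [L T^-1] ✓
- d: [L] ✗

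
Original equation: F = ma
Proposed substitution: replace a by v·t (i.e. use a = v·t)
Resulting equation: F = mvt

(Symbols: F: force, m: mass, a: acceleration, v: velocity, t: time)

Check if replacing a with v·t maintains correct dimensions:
No

[a] = [L T^-2] and [v·t] = [L]. These differ, so the substitution replaces a quantity by one of different dimensions and the result F = mvt has LHS [L M T^-2] vs RHS [L M] — inconsistent.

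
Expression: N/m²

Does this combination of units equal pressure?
Yes

The expression N/m² has dimensions [L^-1 M T^-2], which is exactly pressure [L^-1 M T^-2].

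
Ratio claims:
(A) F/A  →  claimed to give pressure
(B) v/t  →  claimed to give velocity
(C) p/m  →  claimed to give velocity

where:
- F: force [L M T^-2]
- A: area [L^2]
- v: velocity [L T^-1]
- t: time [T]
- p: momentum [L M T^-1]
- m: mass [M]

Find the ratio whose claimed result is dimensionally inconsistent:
(B) v/t does not give velocity

(A) F/A: [L^-1 M T^-2] = pressure [L^-1 M T^-2] ✓
(B) v/t: [L T^-2] ≠ velocity [L T^-1] ✗
(C) p/m: [L T^-1] = velocity [L T^-1] ✓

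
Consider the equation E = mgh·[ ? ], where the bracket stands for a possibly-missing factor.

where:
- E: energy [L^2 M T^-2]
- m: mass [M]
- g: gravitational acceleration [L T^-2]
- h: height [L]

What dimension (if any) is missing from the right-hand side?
Nothing is missing — the bracketed factor must be dimensionless.

E has dimensions [L^2 M T^-2] and mgh already has dimensions [L^2 M T^-2], so E = mgh is dimensionally complete.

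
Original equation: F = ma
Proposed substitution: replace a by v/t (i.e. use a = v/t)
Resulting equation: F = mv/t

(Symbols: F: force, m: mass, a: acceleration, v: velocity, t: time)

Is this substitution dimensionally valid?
Yes

[a] = [L T^-2] and [v/t] = [L T^-2]. These match, so the substitution replaces a quantity by one of the same dimensions and the result F = mv/t has LHS [L M T^-2] vs RHS [L M T^-2] — still consistent.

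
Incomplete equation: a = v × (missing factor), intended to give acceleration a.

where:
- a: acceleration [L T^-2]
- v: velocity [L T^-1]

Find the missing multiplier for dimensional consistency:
1/t (inverse time), dimensions [T^-1]

a has dimensions [L T^-2] and v has dimensions [L T^-1].
The missing factor must have dimensions [L T^-2] / [L T^-1] = [T^-1], i.e. inverse time (1/t).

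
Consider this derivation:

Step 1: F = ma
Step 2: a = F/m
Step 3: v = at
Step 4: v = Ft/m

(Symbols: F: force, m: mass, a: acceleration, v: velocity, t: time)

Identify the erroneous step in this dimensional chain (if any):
No step introduces an error — all steps are dimensionally consistent.

Step 1: F = ma → LHS [L M T^-2], RHS [L M T^-2] ✓
Step 2: a = F/m → LHS [L T^-2], RHS [L T^-2] ✓
Step 3: v = at → LHS [L T^-1], RHS [L T^-1] ✓
Step 4: v = Ft/m → LHS [L T^-1], RHS [L T^-1] ✓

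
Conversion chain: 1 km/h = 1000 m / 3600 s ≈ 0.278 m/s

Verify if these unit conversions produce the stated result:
The chain is correct (no errors).

Correct: 1 km = 1000 m, 1 h = 3600 s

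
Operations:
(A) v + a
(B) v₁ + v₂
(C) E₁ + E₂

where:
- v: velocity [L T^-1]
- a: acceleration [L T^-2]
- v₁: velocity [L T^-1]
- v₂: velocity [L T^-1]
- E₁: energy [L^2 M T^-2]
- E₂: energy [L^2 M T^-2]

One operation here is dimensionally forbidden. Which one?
(A) v + a

(A) v + a: v [L T^-1] and a [L T^-2] — different dimensions cannot be added/subtracted ✗
(B) v₁ + v₂: v₁ [L T^-1] and v₂ [L T^-1] — same dimensions ✓
(C) E₁ + E₂: E₁ [L^2 M T^-2] and E₂ [L^2 M T^-2] — same dimensions ✓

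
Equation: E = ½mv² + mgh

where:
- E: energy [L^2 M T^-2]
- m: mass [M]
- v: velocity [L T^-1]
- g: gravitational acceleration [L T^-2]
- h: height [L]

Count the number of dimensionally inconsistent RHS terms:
0

LHS E: [L^2 M T^-2]
- ½mv²: [L^2 M T^-2] ✓
- mgh: [L^2 M T^-2] ✓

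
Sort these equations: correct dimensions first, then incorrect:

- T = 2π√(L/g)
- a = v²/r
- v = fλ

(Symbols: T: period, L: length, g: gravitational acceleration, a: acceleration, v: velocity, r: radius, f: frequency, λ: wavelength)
Dimensionally correct: T = 2π√(L/g), a = v²/r, v = fλ
Dimensionally incorrect: none
Ordered (correct first, then incorrect): T = 2π√(L/g), a = v²/r, v = fλ

- T = 2π√(L/g): LHS [T], RHS [T] → correct ✓
- a = v²/r: LHS [L T^-2], RHS [L T^-2] → correct ✓
- v = fλ: LHS [L T^-1], RHS [L T^-1] → correct ✓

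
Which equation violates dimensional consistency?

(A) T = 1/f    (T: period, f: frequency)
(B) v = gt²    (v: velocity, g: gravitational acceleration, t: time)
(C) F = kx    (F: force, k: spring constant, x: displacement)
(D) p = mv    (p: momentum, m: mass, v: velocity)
(B) v = gt²

The equation (B) v = gt² is dimensionally incorrect.

LHS (v): [L T^-1]
RHS (gt²): [L] ✗

The dimensions do not match. The other three equations balance.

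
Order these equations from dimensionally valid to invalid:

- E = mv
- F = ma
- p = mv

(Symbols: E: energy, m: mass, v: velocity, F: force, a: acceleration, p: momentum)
Dimensionally correct: F = ma, p = mv
Dimensionally incorrect: E = mv
Ordered (correct first, then incorrect): F = ma, p = mv, E = mv

- E = mv: LHS [L^2 M T^-2], RHS [L M T^-1] → incorrect ✗
- F = ma: LHS [L M T^-2], RHS [L M T^-2] → correct ✓
- p = mv: LHS [L M T^-1], RHS [L M T^-1] → correct ✓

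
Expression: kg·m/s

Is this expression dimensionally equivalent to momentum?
Yes

The expression kg·m/s has dimensions [L M T^-1], which is exactly momentum [L M T^-1].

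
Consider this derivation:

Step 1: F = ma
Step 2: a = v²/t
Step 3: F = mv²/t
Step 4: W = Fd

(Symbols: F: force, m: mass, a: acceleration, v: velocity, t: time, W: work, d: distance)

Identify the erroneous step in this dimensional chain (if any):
Step 2

Step 1: F = ma → LHS [L M T^-2], RHS [L M T^-2] ✓
Step 2: a = v²/t → LHS [L T^-2], RHS [L^2 T^-3] ✗

The first dimensional inconsistency appears in step 2: a = v²/t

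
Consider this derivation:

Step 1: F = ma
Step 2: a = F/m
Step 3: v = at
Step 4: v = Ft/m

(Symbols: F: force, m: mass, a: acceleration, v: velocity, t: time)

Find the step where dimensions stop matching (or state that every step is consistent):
No step introduces an error — all steps are dimensionally consistent.

Step 1: F = ma → LHS [L M T^-2], RHS [L M T^-2] ✓
Step 2: a = F/m → LHS [L T^-2], RHS [L T^-2] ✓
Step 3: v = at → LHS [L T^-1], RHS [L T^-1] ✓
Step 4: v = Ft/m → LHS [L T^-1], RHS [L T^-1] ✓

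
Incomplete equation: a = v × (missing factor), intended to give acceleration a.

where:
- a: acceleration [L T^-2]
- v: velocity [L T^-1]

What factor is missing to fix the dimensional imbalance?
1/t (inverse time), dimensions [T^-1]

a has dimensions [L T^-2] and v has dimensions [L T^-1].
The missing factor must have dimensions [L T^-2] / [L T^-1] = [T^-1], i.e. inverse time (1/t).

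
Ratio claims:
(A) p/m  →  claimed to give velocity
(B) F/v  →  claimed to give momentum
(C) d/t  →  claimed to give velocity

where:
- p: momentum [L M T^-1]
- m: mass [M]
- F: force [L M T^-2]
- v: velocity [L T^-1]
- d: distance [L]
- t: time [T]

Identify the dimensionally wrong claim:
(B) F/v does not give momentum

(A) p/m: [L T^-1] = velocity [L T^-1] ✓
(B) F/v: [M T^-1] ≠ momentum [L M T^-1] ✗
(C) d/t: [L T^-1] = velocity [L T^-1] ✓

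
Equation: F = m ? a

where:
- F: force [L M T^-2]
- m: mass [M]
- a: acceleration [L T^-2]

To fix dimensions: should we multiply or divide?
multiplication (×): F = m × a

F [L M T^-2]; m [M]; a [L T^-2].
m × a → [L M T^-2] ✓
m ÷ a → [L^-1 M T^2] ✗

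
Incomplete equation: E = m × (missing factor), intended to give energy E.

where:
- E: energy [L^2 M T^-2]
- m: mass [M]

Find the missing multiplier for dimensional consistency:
v² (velocity squared), dimensions [L^2 T^-2]

E has dimensions [L^2 M T^-2] and m has dimensions [M].
The missing factor must have dimensions [L^2 M T^-2] / [M] = [L^2 T^-2], i.e. velocity squared (v²).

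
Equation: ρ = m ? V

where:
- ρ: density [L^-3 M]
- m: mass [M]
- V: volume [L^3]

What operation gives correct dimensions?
division (÷): ρ = m ÷ V

ρ [L^-3 M]; m [M]; V [L^3].
m × V → [L^3 M] ✗
m ÷ V → [L^-3 M] ✓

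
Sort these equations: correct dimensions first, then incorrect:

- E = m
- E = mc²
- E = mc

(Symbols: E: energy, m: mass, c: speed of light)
Dimensionally correct: E = mc²
Dimensionally incorrect: E = m, E = mc
Ordered (correct first, then incorrect): E = mc², E = m, E = mc

- E = m: LHS [L^2 M T^-2], RHS [M] → incorrect ✗
- E = mc²: LHS [L^2 M T^-2], RHS [L^2 M T^-2] → correct ✓
- E = mc: LHS [L^2 M T^-2], RHS [L M T^-1] → incorrect ✗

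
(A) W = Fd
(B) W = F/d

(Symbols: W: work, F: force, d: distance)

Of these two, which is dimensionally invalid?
(B)

(A) W = Fd: LHS [L^2 M T^-2], RHS [L^2 M T^-2] ✓
(B) W = F/d: LHS [L^2 M T^-2], RHS [M T^-2] ✗

Expression (B) W = F/d is dimensionally incorrect.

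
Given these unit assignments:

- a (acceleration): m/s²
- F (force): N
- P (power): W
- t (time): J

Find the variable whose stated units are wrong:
t

The variable t (time) should have units s, not J.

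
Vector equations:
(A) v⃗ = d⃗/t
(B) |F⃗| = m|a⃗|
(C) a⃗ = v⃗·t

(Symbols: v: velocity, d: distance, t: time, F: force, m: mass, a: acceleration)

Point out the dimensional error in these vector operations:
(C) a⃗ = v⃗·t

(A) v⃗ = d⃗/t: LHS [L T^-1], RHS [L T^-1] ✓ — displacement (vector) divided by time (scalar)
(B) |F⃗| = m|a⃗|: LHS [L M T^-2], RHS [L M T^-2] ✓ — magnitudes of vectors are scalars
(C) a⃗ = v⃗·t: LHS [L T^-2], RHS [L] ✗ — acceleration is velocity per time; should be v⃗/t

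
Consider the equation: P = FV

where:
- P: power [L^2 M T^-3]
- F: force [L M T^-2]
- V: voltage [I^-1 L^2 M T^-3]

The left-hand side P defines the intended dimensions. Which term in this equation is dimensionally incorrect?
The right-hand side term FV

P has dimensions [L^2 M T^-3], but FV has dimensions [I^-1 L^3 M^2 T^-5], so the term FV is dimensionally wrong for P.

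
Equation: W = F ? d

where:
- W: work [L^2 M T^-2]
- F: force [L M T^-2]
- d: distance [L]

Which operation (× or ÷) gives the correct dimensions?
multiplication (×): W = F × d

W [L^2 M T^-2]; F [L M T^-2]; d [L].
F × d → [L^2 M T^-2] ✓
F ÷ d → [M T^-2] ✗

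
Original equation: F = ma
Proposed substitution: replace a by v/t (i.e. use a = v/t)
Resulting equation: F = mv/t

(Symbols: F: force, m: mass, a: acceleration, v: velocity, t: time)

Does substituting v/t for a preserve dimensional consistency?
Yes

[a] = [L T^-2] and [v/t] = [L T^-2]. These match, so the substitution replaces a quantity by one of the same dimensions and the result F = mv/t has LHS [L M T^-2] vs RHS [L M T^-2] — still consistent.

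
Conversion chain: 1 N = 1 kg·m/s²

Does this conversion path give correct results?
The chain is correct (no errors).

Correct: Newton is defined as kg·m/s²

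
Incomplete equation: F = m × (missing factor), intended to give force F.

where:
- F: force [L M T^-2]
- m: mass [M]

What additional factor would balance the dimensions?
a (acceleration), dimensions [L T^-2]

F has dimensions [L M T^-2] and m has dimensions [M].
The missing factor must have dimensions [L M T^-2] / [M] = [L T^-2], i.e. acceleration (a).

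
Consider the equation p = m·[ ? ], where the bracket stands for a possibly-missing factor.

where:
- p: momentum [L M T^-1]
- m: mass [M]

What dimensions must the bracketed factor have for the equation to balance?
[L T^-1] — velocity (e.g. v)

p has dimensions [L M T^-1]; m has dimensions [M].
The bracketed factor must supply [L M T^-1] / [M] = [L T^-1].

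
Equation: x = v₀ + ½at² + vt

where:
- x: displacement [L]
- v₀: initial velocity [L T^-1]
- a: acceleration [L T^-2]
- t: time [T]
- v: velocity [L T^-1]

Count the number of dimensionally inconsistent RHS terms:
1

LHS x: [L]
- v₀: [L T^-1] ✗
- ½at²: [L] ✓
- vt: [L] ✓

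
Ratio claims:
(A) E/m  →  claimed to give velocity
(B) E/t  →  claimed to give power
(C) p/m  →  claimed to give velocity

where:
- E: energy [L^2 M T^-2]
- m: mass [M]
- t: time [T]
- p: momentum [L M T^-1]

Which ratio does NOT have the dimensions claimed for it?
(A) E/m does not give velocity

(A) E/m: [L^2 T^-2] ≠ velocity [L T^-1] ✗
(B) E/t: [L^2 M T^-3] = power [L^2 M T^-3] ✓
(C) p/m: [L T^-1] = velocity [L T^-1] ✓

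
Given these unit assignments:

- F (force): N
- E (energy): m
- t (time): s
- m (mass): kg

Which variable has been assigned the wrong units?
E

The variable E (energy) should have units J, not m.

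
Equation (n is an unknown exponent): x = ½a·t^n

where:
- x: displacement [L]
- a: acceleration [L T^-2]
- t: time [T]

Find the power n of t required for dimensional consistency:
n = 2

x has dimensions [L]; t has dimensions [T].
The rest of the RHS has dimensions [L T^-2], so t^n must supply [T^2].
With n = 2: ½a·t^2 has dimensions [L], matching the LHS ✓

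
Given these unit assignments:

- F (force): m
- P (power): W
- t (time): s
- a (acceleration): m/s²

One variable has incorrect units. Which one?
F

The variable F (force) should have units N, not m.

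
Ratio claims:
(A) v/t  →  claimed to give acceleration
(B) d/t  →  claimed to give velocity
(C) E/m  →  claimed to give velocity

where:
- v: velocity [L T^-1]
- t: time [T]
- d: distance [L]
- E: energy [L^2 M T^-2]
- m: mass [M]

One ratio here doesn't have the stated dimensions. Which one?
(C) E/m does not give velocity

(A) v/t: [L T^-2] = acceleration [L T^-2] ✓
(B) d/t: [L T^-1] = velocity [L T^-1] ✓
(C) E/m: [L^2 T^-2] ≠ velocity [L T^-1] ✗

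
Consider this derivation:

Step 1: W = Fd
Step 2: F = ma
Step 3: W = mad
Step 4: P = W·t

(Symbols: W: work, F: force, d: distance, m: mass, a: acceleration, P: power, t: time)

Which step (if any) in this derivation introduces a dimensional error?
Step 4

Step 1: W = Fd → LHS [L^2 M T^-2], RHS [L^2 M T^-2] ✓
Step 2: F = ma → LHS [L M T^-2], RHS [L M T^-2] ✓
Step 3: W = mad → LHS [L^2 M T^-2], RHS [L^2 M T^-2] ✓
Step 4: P = W·t → LHS [L^2 M T^-3], RHS [L^2 M T^-1] ✗

The first dimensional inconsistency appears in step 4: P = W·t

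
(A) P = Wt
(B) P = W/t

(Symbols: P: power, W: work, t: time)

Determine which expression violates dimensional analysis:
(A)

(A) P = Wt: LHS [L^2 M T^-3], RHS [L^2 M T^-1] ✗
(B) P = W/t: LHS [L^2 M T^-3], RHS [L^2 M T^-3] ✓

Expression (A) P = Wt is dimensionally incorrect.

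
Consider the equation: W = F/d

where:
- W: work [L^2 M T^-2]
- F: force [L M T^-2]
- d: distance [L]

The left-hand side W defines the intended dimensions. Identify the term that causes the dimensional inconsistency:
The right-hand side term F/d

W has dimensions [L^2 M T^-2], but F/d has dimensions [M T^-2], so the term F/d is dimensionally wrong for W.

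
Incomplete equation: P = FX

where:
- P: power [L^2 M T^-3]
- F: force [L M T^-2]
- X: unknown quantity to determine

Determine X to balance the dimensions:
X = v (velocity), dimensions [L T^-1]

P has dimensions [L^2 M T^-3]; the rest of the RHS (F) has dimensions [L M T^-2].
So X must have dimensions [L T^-1] — X = v (velocity).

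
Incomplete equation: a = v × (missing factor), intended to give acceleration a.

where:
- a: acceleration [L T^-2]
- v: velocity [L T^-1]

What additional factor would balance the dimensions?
1/t (inverse time), dimensions [T^-1]

a has dimensions [L T^-2] and v has dimensions [L T^-1].
The missing factor must have dimensions [L T^-2] / [L T^-1] = [T^-1], i.e. inverse time (1/t).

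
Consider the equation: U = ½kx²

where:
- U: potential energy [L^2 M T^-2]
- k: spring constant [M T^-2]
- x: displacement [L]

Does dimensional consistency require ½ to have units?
No

U has dimensions [L^2 M T^-2] and kx² already has dimensions [L^2 M T^-2], so the equation balances without ½ contributing any dimensions. ½ is a pure (dimensionless) number; changing or removing it would not affect dimensional consistency.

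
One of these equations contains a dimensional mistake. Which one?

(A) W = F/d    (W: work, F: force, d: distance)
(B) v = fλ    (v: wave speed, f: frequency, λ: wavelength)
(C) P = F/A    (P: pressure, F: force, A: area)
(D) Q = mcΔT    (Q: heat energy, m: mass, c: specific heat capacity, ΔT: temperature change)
(A) W = F/d

The equation (A) W = F/d is dimensionally incorrect.

LHS (W): [L^2 M T^-2]
RHS (F/d): [M T^-2] ✗

The dimensions do not match. The other three equations balance.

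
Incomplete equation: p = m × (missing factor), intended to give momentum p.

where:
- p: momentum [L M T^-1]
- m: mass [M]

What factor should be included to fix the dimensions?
v (velocity), dimensions [L T^-1]

p has dimensions [L M T^-1] and m has dimensions [M].
The missing factor must have dimensions [L M T^-1] / [M] = [L T^-1], i.e. velocity (v).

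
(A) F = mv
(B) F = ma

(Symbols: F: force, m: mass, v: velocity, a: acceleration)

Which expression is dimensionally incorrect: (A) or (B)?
(A)

(A) F = mv: LHS [L M T^-2], RHS [L M T^-1] ✗
(B) F = ma: LHS [L M T^-2], RHS [L M T^-2] ✓

Expression (A) F = mv is dimensionally incorrect.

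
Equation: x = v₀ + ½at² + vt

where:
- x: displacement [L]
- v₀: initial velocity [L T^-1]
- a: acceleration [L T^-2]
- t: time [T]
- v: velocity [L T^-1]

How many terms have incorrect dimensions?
1

LHS x: [L]
- v₀: [L T^-1] ✗
- ½at²: [L] ✓
- vt: [L] ✓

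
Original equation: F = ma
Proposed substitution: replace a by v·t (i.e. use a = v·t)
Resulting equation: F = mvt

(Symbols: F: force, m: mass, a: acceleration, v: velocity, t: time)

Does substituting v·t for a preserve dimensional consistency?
No

[a] = [L T^-2] and [v·t] = [L]. These differ, so the substitution replaces a quantity by one of different dimensions and the result F = mvt has LHS [L M T^-2] vs RHS [L M] — inconsistent.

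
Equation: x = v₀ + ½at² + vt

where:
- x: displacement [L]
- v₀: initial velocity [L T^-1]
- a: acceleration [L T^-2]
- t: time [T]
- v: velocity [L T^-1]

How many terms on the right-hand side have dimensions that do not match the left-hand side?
1

LHS x: [L]
- v₀: [L T^-1] ✗
- ½at²: [L] ✓
- vt: [L] ✓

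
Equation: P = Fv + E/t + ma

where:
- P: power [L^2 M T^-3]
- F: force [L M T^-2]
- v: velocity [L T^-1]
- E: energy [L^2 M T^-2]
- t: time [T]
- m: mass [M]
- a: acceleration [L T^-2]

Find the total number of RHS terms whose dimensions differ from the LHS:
1

LHS P: [L^2 M T^-3]
- Fv: [L^2 M T^-3] ✓
- E/t: [L^2 M T^-3] ✓
- ma: [L M T^-2] ✗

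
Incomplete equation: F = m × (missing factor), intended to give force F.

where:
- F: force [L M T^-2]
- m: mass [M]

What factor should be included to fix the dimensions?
a (acceleration), dimensions [L T^-2]

F has dimensions [L M T^-2] and m has dimensions [M].
The missing factor must have dimensions [L M T^-2] / [M] = [L T^-2], i.e. acceleration (a).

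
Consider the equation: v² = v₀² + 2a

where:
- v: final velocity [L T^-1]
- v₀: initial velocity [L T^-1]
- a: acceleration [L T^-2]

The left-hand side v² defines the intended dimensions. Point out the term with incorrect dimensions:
The term 2a

Checking each RHS term against the LHS:
- v₀²: [L^2 T^-2] — matches v² [L^2 T^-2] ✓
- 2a: [L T^-2] — does NOT match v² [L^2 T^-2] ✗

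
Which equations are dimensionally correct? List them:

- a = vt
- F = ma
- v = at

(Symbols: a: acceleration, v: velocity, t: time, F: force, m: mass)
Dimensionally correct: F = ma, v = at
Dimensionally incorrect: a = vt
Ordered (correct first, then incorrect): F = ma, v = at, a = vt

- a = vt: LHS [L T^-2], RHS [L] → incorrect ✗
- F = ma: LHS [L M T^-2], RHS [L M T^-2] → correct ✓
- v = at: LHS [L T^-1], RHS [L T^-1] → correct ✓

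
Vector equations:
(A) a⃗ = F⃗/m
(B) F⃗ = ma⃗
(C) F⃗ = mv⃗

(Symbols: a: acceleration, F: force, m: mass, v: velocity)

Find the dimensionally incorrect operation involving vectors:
(C) F⃗ = mv⃗

(A) a⃗ = F⃗/m: LHS [L T^-2], RHS [L T^-2] ✓ — force (vector) divided by mass (scalar)
(B) F⃗ = ma⃗: LHS [L M T^-2], RHS [L M T^-2] ✓ — Force and acceleration are vectors, mass is a scalar
(C) F⃗ = mv⃗: LHS [L M T^-2], RHS [L M T^-1] ✗ — mass times velocity is momentum, not force; should be ma⃗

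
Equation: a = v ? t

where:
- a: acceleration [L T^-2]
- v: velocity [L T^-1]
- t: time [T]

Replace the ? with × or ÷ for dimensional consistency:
division (÷): a = v ÷ t

a [L T^-2]; v [L T^-1]; t [T].
v × t → [L] ✗
v ÷ t → [L T^-2] ✓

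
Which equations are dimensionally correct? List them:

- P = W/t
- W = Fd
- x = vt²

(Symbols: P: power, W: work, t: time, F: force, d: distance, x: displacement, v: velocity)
Dimensionally correct: P = W/t, W = Fd
Dimensionally incorrect: x = vt²
Ordered (correct first, then incorrect): P = W/t, W = Fd, x = vt²

- P = W/t: LHS [L^2 M T^-3], RHS [L^2 M T^-3] → correct ✓
- W = Fd: LHS [L^2 M T^-2], RHS [L^2 M T^-2] → correct ✓
- x = vt²: LHS [L], RHS [L T] → incorrect ✗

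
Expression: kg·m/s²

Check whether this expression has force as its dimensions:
Yes

The expression kg·m/s² has dimensions [L M T^-2], which is exactly force [L M T^-2].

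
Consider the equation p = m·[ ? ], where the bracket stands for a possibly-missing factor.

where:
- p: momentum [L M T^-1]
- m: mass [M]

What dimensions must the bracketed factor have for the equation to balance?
[L T^-1] — velocity (e.g. v)

p has dimensions [L M T^-1]; m has dimensions [M].
The bracketed factor must supply [L M T^-1] / [M] = [L T^-1].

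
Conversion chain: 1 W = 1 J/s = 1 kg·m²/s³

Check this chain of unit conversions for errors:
The chain is correct (no errors).

Correct: Watt is Joule per second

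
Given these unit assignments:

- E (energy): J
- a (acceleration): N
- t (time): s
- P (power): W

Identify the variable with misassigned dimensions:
a

The variable a (acceleration) should have units m/s², not N.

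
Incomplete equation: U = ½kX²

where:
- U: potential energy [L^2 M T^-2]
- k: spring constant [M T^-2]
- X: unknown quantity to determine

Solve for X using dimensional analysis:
X = x (displacement), dimensions [L]

U has dimensions [L^2 M T^-2]; the rest of the RHS (½k) has dimensions [M T^-2].
So X² must have dimensions [L^2], i.e. X has dimensions [L] — X = x (displacement).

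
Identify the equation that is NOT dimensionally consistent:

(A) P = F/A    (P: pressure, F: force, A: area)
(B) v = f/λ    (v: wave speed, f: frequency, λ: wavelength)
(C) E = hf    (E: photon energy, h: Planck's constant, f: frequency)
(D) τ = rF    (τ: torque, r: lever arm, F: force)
(B) v = f/λ

The equation (B) v = f/λ is dimensionally incorrect.

LHS (v): [L T^-1]
RHS (f/λ): [L^-1 T^-1] ✗

The dimensions do not match. The other three equations balance.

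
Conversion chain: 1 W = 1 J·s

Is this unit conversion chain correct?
The chain is incorrect (it contains an error).

Incorrect: Watt is J/s, not J·s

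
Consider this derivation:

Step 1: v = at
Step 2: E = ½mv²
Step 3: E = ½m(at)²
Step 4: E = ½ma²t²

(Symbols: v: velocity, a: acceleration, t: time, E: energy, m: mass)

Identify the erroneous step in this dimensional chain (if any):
No step introduces an error — all steps are dimensionally consistent.

Step 1: v = at → LHS [L T^-1], RHS [L T^-1] ✓
Step 2: E = ½mv² → LHS [L^2 M T^-2], RHS [L^2 M T^-2] ✓
Step 3: E = ½m(at)² → LHS [L^2 M T^-2], RHS [L^2 M T^-2] ✓
Step 4: E = ½ma²t² → LHS [L^2 M T^-2], RHS [L^2 M T^-2] ✓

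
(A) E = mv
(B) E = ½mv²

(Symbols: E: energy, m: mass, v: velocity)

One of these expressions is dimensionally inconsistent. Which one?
(A)

(A) E = mv: LHS [L^2 M T^-2], RHS [L M T^-1] ✗
(B) E = ½mv²: LHS [L^2 M T^-2], RHS [L^2 M T^-2] ✓

Expression (A) E = mv is dimensionally incorrect.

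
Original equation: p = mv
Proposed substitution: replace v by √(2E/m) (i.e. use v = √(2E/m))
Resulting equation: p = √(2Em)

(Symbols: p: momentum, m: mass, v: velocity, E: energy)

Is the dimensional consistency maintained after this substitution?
Yes

[v] = [L T^-1] and [√(2E/m)] = [L T^-1]. These match, so the substitution replaces a quantity by one of the same dimensions and the result p = √(2Em) has LHS [L M T^-1] vs RHS [L M T^-1] — still consistent.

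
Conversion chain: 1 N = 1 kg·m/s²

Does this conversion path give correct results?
The chain is correct (no errors).

Correct: Newton is defined as kg·m/s²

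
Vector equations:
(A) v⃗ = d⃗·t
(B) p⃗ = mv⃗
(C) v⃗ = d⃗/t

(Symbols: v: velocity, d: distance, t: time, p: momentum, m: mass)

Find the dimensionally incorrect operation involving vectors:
(A) v⃗ = d⃗·t

(A) v⃗ = d⃗·t: LHS [L T^-1], RHS [L T] ✗ — velocity is displacement per time; should be d⃗/t
(B) p⃗ = mv⃗: LHS [L M T^-1], RHS [L M T^-1] ✓ — mass (scalar) times velocity (vector)
(C) v⃗ = d⃗/t: LHS [L T^-1], RHS [L T^-1] ✓ — displacement (vector) divided by time (scalar)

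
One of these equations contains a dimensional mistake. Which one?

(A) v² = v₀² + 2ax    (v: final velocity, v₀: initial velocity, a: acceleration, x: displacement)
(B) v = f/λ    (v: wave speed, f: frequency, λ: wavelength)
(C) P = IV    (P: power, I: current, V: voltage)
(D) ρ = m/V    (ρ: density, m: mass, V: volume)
(B) v = f/λ

The equation (B) v = f/λ is dimensionally incorrect.

LHS (v): [L T^-1]
RHS (f/λ): [L^-1 T^-1] ✗

The dimensions do not match. The other three equations balance.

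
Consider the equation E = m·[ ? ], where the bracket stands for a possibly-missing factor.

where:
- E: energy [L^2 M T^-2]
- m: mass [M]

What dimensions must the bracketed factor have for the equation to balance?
[L^2 T^-2] — velocity squared (e.g. v²)

E has dimensions [L^2 M T^-2]; m has dimensions [M].
The bracketed factor must supply [L^2 M T^-2] / [M] = [L^2 T^-2].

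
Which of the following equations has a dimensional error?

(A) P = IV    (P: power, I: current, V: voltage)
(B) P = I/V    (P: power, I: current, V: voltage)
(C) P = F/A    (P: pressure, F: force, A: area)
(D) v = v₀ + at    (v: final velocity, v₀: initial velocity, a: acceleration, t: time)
(B) P = I/V

The equation (B) P = I/V is dimensionally incorrect.

LHS (P): [L^2 M T^-3]
RHS (I/V): [I^2 L^-2 M^-1 T^3] ✗

The dimensions do not match. The other three equations balance.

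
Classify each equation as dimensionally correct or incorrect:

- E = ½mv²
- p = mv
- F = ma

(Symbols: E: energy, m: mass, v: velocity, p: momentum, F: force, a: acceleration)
Dimensionally correct: E = ½mv², p = mv, F = ma
Dimensionally incorrect: none
Ordered (correct first, then incorrect): E = ½mv², p = mv, F = ma

- E = ½mv²: LHS [L^2 M T^-2], RHS [L^2 M T^-2] → correct ✓
- p = mv: LHS [L M T^-1], RHS [L M T^-1] → correct ✓
- F = ma: LHS [L M T^-2], RHS [L M T^-2] → correct ✓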